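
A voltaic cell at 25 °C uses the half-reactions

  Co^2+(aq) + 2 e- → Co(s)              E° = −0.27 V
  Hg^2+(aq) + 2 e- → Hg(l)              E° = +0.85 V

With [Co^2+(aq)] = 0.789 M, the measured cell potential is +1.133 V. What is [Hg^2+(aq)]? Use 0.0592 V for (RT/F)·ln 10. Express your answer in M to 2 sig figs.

2.2 M

The Hg²⁺/Hg couple has the larger reduction potential, so it is the cathode: E°cell = +0.85 − (−0.27) = +1.12 V and n = 2.
Rearranging E = E° − (0.0592/n)·log Q gives log Q = 2(+1.12 − (+1.133))/0.0592 = −0.439.
For Hg^2+(aq) + Co(s) → Hg(l) + Co^2+(aq), the reaction quotient is Q = [Co^2+(aq)] / [Hg^2+(aq)].
Solving for the unknown gives log [Hg^2+(aq)] = 0.336, so [Hg^2+(aq)] ≈ 2.2 M.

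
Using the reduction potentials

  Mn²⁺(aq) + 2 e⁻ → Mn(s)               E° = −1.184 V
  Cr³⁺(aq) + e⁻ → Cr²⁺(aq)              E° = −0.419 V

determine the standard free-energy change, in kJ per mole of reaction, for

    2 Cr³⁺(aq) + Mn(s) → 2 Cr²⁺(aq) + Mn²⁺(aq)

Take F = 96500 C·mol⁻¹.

−148 kJ/mol

In the reaction as written Cr³⁺(aq) is reduced, so the Cr³⁺/Cr²⁺ couple is the cathode and Mn²⁺/Mn is the anode.
E°cell = −0.419 − (−1.184) = +0.765 V; balancing electrons gives n = 2.
ΔG° = −nFE°cell = −(2)(96500)(+0.765) J/mol = −148 kJ/mol.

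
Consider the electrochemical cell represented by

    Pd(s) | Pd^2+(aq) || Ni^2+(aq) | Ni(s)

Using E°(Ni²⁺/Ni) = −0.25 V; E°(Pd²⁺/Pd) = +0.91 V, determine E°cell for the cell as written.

−1.16 V

By convention the left-hand electrode in cell notation is the anode (oxidation) and the right-hand electrode is the cathode (reduction).
E°cell = E°(right) − E°(left) = −0.25 − (+0.91) = −1.16 V.
The negative sign shows that, as written, the cell would require an external voltage to drive the reaction.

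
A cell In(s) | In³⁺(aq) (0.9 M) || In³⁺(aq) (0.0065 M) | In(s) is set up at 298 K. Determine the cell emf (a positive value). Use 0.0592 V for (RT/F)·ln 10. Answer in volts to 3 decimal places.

0.042 V

For a concentration cell E°cell = 0, since both electrodes use the same couple.
The compartment with the higher In³⁺(aq) concentration (0.9 M) acts as the cathode; ions are reduced there and produced at the dilute (0.0065 M) anode.
With n = 3, Ecell = −(0.0592/3)·log([dilute]/[conc]) = −(0.0592/3)·log(0.0065/0.9) = +0.042 V.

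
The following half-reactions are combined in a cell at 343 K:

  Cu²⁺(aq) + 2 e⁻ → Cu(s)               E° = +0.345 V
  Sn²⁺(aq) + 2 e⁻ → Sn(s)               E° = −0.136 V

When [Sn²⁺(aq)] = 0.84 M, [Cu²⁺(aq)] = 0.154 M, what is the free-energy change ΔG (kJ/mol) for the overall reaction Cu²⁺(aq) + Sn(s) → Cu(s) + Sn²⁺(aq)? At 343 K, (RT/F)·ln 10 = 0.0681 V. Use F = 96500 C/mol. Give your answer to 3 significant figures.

−88.0 kJ/mol

With Cu²⁺/Cu reduced at the cathode, E°cell = +0.345 − (−0.136) = +0.481 V and n = 2.
Here Q = [Sn²⁺(aq)] / [Cu²⁺(aq)] = 5.45 (log Q = 0.737), giving E = +0.481 − (0.0681/2)·(0.737) = +0.4559 V.
ΔG = −nFE = −(2)(96500)(+0.4559) J/mol = −88.0 kJ/mol.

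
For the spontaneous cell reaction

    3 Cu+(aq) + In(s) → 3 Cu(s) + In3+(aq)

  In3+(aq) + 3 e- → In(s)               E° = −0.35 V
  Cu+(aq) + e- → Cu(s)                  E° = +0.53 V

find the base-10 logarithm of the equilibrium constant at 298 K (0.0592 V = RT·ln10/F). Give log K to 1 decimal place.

log K = 44.6

The Cu⁺/Cu couple is reduced (cathode); E°cell = +0.53 − (−0.35) = +0.88 V with n = 3.
At equilibrium E = 0, so log K = nE°cell / 0.0592 = (3)(+0.88) / 0.0592 = 44.6.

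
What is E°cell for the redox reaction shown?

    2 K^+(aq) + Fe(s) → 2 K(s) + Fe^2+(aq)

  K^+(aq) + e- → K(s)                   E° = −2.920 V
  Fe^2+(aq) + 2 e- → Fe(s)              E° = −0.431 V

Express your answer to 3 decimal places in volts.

In the reaction as written, K^+(aq) is reduced (cathode) and Fe^2+(aq) is produced by oxidation at the anode.
E°cell = E°(cathode) − E°(anode) = −2.920 − (−0.431) = −2.489 V.

−2.489 V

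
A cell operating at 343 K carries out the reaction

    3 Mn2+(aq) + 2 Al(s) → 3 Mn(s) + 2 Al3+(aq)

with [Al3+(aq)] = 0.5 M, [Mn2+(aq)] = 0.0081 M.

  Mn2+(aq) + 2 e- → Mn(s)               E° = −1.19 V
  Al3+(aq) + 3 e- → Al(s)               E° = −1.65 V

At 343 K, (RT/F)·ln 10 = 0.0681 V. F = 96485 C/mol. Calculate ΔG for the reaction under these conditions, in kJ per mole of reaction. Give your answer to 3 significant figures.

E°cell = −1.19 − (−1.65) = +0.46 V; the balanced reaction transfers n = 6 electrons.
Here Q = [Al3+(aq)]^2 / [Mn2+(aq)]^3 = 4.7×10^5 (log Q = 5.672), giving E = +0.46 − (0.0681/6)·(5.672) = +0.3956 V.
Finally ΔG = −nFE = −(6)(96485 C/mol)(+0.3956 V) = −229 kJ/mol.

−229 kJ/mol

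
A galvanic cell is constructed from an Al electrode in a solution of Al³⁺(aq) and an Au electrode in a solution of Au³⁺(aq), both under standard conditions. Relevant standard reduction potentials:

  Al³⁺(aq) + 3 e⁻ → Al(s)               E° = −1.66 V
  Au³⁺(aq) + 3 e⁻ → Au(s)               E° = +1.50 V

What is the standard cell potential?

+3.16 V

Of the two couples in this cell, the one with the more positive reduction potential is reduced at the cathode: here that is Au³⁺/Au (+1.50 V); Al³⁺/Al (−1.66 V) is the anode.
E°cell = E°(cathode) − E°(anode) = +1.50 − (−1.66) = +3.16 V.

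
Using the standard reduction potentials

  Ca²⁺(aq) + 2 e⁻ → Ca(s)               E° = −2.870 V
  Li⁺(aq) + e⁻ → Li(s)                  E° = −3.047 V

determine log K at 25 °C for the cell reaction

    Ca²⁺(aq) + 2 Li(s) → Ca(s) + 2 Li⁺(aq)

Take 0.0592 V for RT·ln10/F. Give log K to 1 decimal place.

The Ca²⁺/Ca couple is reduced (cathode); E°cell = −2.870 − (−3.047) = +0.177 V with n = 2.
At equilibrium E = 0, so log K = nE°cell / 0.0592 = (2)(+0.177) / 0.0592 = 6.0.

log K = 6.0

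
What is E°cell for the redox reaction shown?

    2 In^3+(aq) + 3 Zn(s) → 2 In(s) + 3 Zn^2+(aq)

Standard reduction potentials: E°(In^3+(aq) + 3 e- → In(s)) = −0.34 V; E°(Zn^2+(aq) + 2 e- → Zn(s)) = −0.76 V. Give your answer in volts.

+0.42 V

In^3+(aq) gains electrons, so the In³⁺/In couple is the cathode; the Zn²⁺/Zn couple is the anode.
E°cell = E°(cathode) − E°(anode) = −0.34 − (−0.76) = +0.42 V.
The positive value indicates the reaction is spontaneous as written.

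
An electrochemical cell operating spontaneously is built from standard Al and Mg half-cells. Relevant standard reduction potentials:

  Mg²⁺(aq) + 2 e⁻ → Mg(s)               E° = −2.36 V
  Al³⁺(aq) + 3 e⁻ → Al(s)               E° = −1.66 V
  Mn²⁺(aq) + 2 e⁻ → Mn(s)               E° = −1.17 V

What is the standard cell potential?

+0.70 V

Of the two couples in this cell, the one with the more positive reduction potential is reduced at the cathode: here that is Al³⁺/Al (−1.66 V); Mg²⁺/Mg (−2.36 V) is the anode.
E°cell = E°(cathode) − E°(anode) = −1.66 − (−2.36) = +0.70 V.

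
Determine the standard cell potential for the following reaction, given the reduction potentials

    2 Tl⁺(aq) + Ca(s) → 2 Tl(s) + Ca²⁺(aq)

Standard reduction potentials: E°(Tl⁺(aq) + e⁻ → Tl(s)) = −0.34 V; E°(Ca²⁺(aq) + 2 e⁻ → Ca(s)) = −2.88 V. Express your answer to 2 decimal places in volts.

+2.54 V

Tl⁺(aq) gains electrons, so the Tl⁺/Tl couple is the cathode; the Ca²⁺/Ca couple is the anode.
E°cell = E°(cathode) − E°(anode) = −0.34 − (−2.88) = +2.54 V.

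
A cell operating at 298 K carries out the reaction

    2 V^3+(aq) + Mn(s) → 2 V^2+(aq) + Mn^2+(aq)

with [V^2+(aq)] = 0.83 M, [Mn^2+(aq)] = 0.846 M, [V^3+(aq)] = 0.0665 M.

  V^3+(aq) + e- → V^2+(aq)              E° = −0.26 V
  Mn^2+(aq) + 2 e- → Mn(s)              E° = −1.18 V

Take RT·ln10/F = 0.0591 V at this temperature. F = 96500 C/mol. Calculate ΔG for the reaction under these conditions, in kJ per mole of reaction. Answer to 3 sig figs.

−165 kJ/mol

With V³⁺/V²⁺ reduced at the cathode, E°cell = −0.26 − (−1.18) = +0.92 V and n = 2.
Q = ([V^2+(aq)]^2·[Mn^2+(aq)]) / [V^3+(aq)]^2 = 132, so log Q = 2.120 and E = +0.92 − (0.0591/2)(2.120) = +0.8574 V.
Then ΔG = −nFE = −2 × 96500 × +0.8574 J/mol = −165 kJ/mol.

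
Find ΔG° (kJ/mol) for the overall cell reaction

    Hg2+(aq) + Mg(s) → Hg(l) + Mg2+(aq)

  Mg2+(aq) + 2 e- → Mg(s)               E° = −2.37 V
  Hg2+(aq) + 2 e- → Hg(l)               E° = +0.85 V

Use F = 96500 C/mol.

−621 kJ/mol

In the reaction as written Hg2+(aq) is reduced, so the Hg²⁺/Hg couple is the cathode and Mg²⁺/Mg is the anode.
E°cell = +0.85 − (−2.37) = +3.22 V; balancing electrons gives n = 2.
ΔG° = −nFE°cell = −(2)(96500)(+3.22) J/mol = −621 kJ/mol.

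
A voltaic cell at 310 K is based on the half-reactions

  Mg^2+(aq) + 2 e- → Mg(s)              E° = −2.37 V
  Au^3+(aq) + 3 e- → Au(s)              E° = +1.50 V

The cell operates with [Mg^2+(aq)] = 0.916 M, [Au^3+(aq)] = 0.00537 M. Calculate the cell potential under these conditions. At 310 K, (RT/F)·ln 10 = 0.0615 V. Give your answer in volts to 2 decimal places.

+3.82 V

Since E°(Au³⁺/Au) > E°(Mg²⁺/Mg), Au³⁺/Au serves as the cathode.
The standard potential is +1.50 − (−2.37) = +3.87 V and the balanced reaction transfers n = 6 electrons.
The balanced reaction is 2 Au^3+(aq) + 3 Mg(s) → 2 Au(s) + 3 Mg^2+(aq), so Q = [Mg^2+(aq)]^3 / [Au^3+(aq)]^2 = 2.67×10^4 and log Q = 4.426.
E = E° − (0.0615/n)·log Q = +3.87 − (0.0615/6)(4.426) = +3.82 V.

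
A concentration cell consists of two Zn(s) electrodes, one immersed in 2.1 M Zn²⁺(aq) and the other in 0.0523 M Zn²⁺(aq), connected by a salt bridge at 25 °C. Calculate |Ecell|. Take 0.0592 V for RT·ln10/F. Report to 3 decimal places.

0.047 V

For a concentration cell E°cell = 0, since both electrodes use the same couple.
The compartment with the higher Zn²⁺(aq) concentration (2.1 M) acts as the cathode; ions are reduced there and produced at the dilute (0.0523 M) anode.
With n = 2, Ecell = −(0.0592/2)·log([dilute]/[conc]) = −(0.0592/2)·log(0.0523/2.1) = +0.047 V.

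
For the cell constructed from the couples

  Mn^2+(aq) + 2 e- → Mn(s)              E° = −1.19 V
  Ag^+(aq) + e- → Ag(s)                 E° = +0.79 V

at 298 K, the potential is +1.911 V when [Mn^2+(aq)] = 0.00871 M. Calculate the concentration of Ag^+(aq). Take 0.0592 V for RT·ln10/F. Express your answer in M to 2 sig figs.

0.0064 M

Ag⁺/Ag is the cathode (higher E°); E°cell = +0.79 − (−1.19) = +1.98 V with n = 2.
From the Nernst equation, log Q = n(E° − E)/0.0592 = 2·(+1.98 − (+1.911))/0.0592 = 2.331.
Balancing electrons gives 2 Ag^+(aq) + Mn(s) → 2 Ag(s) + Mn^2+(aq); thus Q = [Mn^2+(aq)] / [Ag^+(aq)]^2.
Substituting the known concentrations and solving, log [Ag^+(aq)] = −2.195 and [Ag^+(aq)] = 0.0064 M.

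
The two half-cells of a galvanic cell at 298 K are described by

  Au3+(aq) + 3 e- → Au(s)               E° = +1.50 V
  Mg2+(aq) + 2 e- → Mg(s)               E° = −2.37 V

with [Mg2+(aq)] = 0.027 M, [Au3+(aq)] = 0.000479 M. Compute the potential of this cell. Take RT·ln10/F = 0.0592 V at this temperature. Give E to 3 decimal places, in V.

+3.851 V

Since E°(Au³⁺/Au) > E°(Mg²⁺/Mg), Au³⁺/Au serves as the cathode.
The standard potential is +1.50 − (−2.37) = +3.87 V and the balanced reaction transfers n = 6 electrons.
The balanced reaction is 2 Au3+(aq) + 3 Mg(s) → 2 Au(s) + 3 Mg2+(aq), so Q = [Mg2+(aq)]^3 / [Au3+(aq)]^2 = 85.8 and log Q = 1.933.
By the Nernst equation, E = +3.87 − (0.0592/6)·(1.933) = +3.851 V.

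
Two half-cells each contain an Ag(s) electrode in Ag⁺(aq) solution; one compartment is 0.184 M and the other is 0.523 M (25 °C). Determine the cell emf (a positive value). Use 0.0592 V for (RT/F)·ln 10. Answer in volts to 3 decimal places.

0.027 V

For a concentration cell E°cell = 0, since both electrodes use the same couple.
The compartment with the higher Ag⁺(aq) concentration (0.523 M) acts as the cathode; ions are reduced there and produced at the dilute (0.184 M) anode.
With n = 1, Ecell = −(0.0592/1)·log([dilute]/[conc]) = −(0.0592/1)·log(0.184/0.523) = +0.027 V.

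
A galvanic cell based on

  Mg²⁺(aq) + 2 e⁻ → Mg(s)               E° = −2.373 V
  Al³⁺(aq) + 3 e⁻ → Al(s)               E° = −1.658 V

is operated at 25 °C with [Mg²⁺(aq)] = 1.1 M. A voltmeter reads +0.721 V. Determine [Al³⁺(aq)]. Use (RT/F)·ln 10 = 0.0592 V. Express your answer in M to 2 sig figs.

2.3 M

Al³⁺/Al is the cathode (higher E°); E°cell = −1.658 − (−2.373) = +0.715 V with n = 6.
Rearranging E = E° − (0.0592/n)·log Q gives log Q = 6(+0.715 − (+0.721))/0.0592 = −0.608.
For 2 Al³⁺(aq) + 3 Mg(s) → 2 Al(s) + 3 Mg²⁺(aq), the reaction quotient is Q = [Mg²⁺(aq)]^3 / [Al³⁺(aq)]^2.
Solving for the unknown gives log [Al³⁺(aq)] = 0.366, so [Al³⁺(aq)] ≈ 2.3 M.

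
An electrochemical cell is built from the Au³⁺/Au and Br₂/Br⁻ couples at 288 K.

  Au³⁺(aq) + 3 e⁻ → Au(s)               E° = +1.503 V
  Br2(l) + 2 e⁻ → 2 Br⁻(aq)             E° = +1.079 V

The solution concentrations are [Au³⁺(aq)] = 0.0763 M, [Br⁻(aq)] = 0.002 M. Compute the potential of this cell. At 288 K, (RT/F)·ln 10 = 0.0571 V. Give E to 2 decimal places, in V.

+0.25 V

Since E°(Au³⁺/Au) > E°(Br₂/Br⁻), Au³⁺/Au serves as the cathode.
E°cell = E°cat − E°an = +1.503 − (+1.079) = +0.424 V; n = 6.
The balanced reaction is 2 Au³⁺(aq) + 6 Br⁻(aq) → 2 Au(s) + 3 Br2(l), so Q = 1 / ([Au³⁺(aq)]^2·[Br⁻(aq)]^6) = 2.68×10^18 and log Q = 18.429.
E = E° − (0.0571/n)·log Q = +0.424 − (0.0571/6)(18.429) = +0.25 V.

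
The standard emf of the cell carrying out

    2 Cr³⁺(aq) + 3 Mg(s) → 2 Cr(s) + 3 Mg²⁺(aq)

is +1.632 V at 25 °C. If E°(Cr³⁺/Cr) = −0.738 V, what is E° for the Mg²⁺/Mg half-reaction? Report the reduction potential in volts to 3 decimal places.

−2.370 V

In the reaction as written the Cr³⁺/Cr couple is reduced (cathode) and Mg²⁺/Mg is oxidized (anode), so E°cell = E°(Cr³⁺/Cr) − E°(Mg²⁺/Mg).
E°(Mg²⁺/Mg) = E°(cathode) − E°cell = −0.738 − (+1.632) = −2.370 V.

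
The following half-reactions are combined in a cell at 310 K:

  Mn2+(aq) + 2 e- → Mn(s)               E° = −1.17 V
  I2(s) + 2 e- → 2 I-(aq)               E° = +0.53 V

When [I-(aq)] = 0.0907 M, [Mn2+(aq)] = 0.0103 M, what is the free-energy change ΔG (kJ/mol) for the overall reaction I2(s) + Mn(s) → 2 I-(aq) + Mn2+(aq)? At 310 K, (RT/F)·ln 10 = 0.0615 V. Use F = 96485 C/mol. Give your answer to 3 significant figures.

−352 kJ/mol

With I₂/I⁻ reduced at the cathode, E°cell = +0.53 − (−1.17) = +1.70 V and n = 2.
Here Q = [I-(aq)]^2·[Mn2+(aq)] = 8.47×10^−5 (log Q = −4.072), giving E = +1.70 − (0.0615/2)·(−4.072) = +1.8252 V.
Finally ΔG = −nFE = −(2)(96485 C/mol)(+1.8252 V) = −352 kJ/mol.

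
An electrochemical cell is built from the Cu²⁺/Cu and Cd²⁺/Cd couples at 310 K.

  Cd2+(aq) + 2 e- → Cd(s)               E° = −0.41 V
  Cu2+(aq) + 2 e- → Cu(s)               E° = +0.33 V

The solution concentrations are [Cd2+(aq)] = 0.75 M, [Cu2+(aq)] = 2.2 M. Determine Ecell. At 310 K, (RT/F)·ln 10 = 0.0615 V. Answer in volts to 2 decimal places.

+0.75 V

The Cu²⁺/Cu couple has the more positive E°, so it is the cathode; Cd²⁺/Cd is the anode.
E°cell = +0.33 − (−0.41) = +0.74 V, with n = 2 electrons transferred.
Balancing gives Cu2+(aq) + Cd(s) → Cu(s) + Cd2+(aq); hence Q = [Cd2+(aq)] / [Cu2+(aq)] = 0.341 (log Q = −0.467).
E = E° − (0.0615/n)·log Q = +0.74 − (0.0615/2)(−0.467) = +0.75 V.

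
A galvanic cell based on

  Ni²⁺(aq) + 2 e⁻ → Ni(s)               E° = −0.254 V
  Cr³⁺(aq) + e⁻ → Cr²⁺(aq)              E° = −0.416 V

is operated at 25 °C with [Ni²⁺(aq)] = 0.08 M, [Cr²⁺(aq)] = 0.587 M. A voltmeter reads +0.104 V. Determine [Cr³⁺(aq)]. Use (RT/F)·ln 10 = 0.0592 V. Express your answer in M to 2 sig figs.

With Ni²⁺/Ni at the cathode and Cr³⁺/Cr²⁺ at the anode, E°cell = −0.254 − (−0.416) = +0.162 V (n = 2).
From the Nernst equation, log Q = n(E° − E)/0.0592 = 2·(+0.162 − (+0.104))/0.0592 = 1.959.
For Ni²⁺(aq) + 2 Cr²⁺(aq) → Ni(s) + 2 Cr³⁺(aq), the reaction quotient is Q = [Cr³⁺(aq)]^2 / ([Ni²⁺(aq)]·[Cr²⁺(aq)]^2).
Solving for the unknown gives log [Cr³⁺(aq)] = 0.200, so [Cr³⁺(aq)] ≈ 1.6 M.

1.6 M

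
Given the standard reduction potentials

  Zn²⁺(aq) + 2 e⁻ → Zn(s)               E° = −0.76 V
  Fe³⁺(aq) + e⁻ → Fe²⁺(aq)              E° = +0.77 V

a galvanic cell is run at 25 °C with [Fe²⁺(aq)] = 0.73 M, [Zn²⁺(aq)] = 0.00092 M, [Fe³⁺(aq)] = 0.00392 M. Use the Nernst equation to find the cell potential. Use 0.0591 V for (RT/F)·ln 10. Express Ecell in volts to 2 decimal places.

Fe³⁺/Fe²⁺ is reduced (cathode, E° = +0.77 V) and Zn²⁺/Zn is oxidized (anode).
The standard potential is +0.77 − (−0.76) = +1.53 V and the balanced reaction transfers n = 2 electrons.
The balanced reaction is 2 Fe³⁺(aq) + Zn(s) → 2 Fe²⁺(aq) + Zn²⁺(aq), so Q = ([Fe²⁺(aq)]^2·[Zn²⁺(aq)]) / [Fe³⁺(aq)]^2 = 31.9 and log Q = 1.504.
E = E° − (0.0591/n)·log Q = +1.53 − (0.0591/2)(1.504) = +1.49 V.

+1.49 V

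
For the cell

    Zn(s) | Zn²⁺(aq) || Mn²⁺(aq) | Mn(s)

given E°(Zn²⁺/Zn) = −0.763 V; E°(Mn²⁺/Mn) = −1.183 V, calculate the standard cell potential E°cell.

By convention the left-hand electrode in cell notation is the anode (oxidation) and the right-hand electrode is the cathode (reduction).
E°cell = E°(right) − E°(left) = −1.183 − (−0.763) = −0.420 V.
The negative sign shows that, as written, the cell would require an external voltage to drive the reaction.

−0.420 V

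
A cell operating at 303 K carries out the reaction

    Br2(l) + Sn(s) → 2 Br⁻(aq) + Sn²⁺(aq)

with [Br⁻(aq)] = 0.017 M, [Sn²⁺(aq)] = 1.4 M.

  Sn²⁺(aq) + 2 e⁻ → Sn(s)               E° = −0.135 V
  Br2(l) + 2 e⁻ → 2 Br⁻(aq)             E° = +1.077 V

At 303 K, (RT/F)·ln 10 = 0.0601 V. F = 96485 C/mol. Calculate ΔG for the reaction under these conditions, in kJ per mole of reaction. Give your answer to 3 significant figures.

With Br₂/Br⁻ reduced at the cathode, E°cell = +1.077 − (−0.135) = +1.212 V and n = 2.
Q = [Br⁻(aq)]^2·[Sn²⁺(aq)] = 0.000405, so log Q = −3.393 and E = +1.212 − (0.0601/2)(−3.393) = +1.3140 V.
Then ΔG = −nFE = −2 × 96485 × +1.3140 J/mol = −254 kJ/mol.

−254 kJ/mol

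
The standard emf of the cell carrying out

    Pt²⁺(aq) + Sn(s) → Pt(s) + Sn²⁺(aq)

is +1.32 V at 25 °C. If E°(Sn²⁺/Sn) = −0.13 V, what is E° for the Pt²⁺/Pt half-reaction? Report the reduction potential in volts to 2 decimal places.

In the reaction as written the Pt²⁺/Pt couple is reduced (cathode) and Sn²⁺/Sn is oxidized (anode), so E°cell = E°(Pt²⁺/Pt) − E°(Sn²⁺/Sn).
E°(Pt²⁺/Pt) = E°cell + E°(anode) = +1.32 + (−0.13) = +1.19 V.

+1.19 V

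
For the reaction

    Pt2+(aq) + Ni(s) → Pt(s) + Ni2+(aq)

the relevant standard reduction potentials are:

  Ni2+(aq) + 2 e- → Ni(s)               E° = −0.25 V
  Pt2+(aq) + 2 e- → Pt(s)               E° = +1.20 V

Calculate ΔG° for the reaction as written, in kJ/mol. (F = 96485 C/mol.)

−280 kJ/mol

In the reaction as written Pt2+(aq) is reduced, so the Pt²⁺/Pt couple is the cathode and Ni²⁺/Ni is the anode.
E°cell = +1.20 − (−0.25) = +1.45 V; balancing electrons gives n = 2.
ΔG° = −nFE°cell = −(2)(96485)(+1.45) J/mol = −280 kJ/mol.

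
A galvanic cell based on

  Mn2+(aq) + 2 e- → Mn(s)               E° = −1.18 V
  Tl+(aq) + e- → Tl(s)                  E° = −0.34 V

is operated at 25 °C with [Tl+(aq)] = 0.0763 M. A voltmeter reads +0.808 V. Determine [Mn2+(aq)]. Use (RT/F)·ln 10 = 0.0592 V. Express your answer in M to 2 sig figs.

With Tl⁺/Tl at the cathode and Mn²⁺/Mn at the anode, E°cell = −0.34 − (−1.18) = +0.84 V (n = 2).
From the Nernst equation, log Q = n(E° − E)/0.0592 = 2·(+0.84 − (+0.808))/0.0592 = 1.081.
For 2 Tl+(aq) + Mn(s) → 2 Tl(s) + Mn2+(aq), the reaction quotient is Q = [Mn2+(aq)] / [Tl+(aq)]^2.
Solving for the unknown gives log [Mn2+(aq)] = −1.154, so [Mn2+(aq)] ≈ 0.070 M.

0.070 M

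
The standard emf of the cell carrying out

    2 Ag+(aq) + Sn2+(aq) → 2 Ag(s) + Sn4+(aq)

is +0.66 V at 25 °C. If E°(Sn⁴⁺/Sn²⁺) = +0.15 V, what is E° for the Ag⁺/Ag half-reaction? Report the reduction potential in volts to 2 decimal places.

In the reaction as written the Ag⁺/Ag couple is reduced (cathode) and Sn⁴⁺/Sn²⁺ is oxidized (anode), so E°cell = E°(Ag⁺/Ag) − E°(Sn⁴⁺/Sn²⁺).
E°(Ag⁺/Ag) = E°cell + E°(anode) = +0.66 + (+0.15) = +0.81 V.

+0.81 V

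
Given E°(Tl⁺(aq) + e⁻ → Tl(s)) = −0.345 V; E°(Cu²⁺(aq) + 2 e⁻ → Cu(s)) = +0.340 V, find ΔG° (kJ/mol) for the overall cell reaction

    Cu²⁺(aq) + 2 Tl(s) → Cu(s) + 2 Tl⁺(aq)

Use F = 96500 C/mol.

In the reaction as written Cu²⁺(aq) is reduced, so the Cu²⁺/Cu couple is the cathode and Tl⁺/Tl is the anode.
E°cell = +0.340 − (−0.345) = +0.685 V; balancing electrons gives n = 2.
ΔG° = −nFE°cell = −(2)(96500)(+0.685) J/mol = −132 kJ/mol.

−132 kJ/mol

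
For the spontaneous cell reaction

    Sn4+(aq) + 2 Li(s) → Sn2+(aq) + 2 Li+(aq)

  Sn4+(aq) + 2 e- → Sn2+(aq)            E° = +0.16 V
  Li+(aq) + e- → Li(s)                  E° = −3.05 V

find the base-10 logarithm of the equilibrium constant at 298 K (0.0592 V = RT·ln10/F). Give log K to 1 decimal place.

The Sn⁴⁺/Sn²⁺ couple is reduced (cathode); E°cell = +0.16 − (−3.05) = +3.21 V with n = 2.
At equilibrium E = 0, so log K = nE°cell / 0.0592 = (2)(+3.21) / 0.0592 = 108.4.

log K = 108.4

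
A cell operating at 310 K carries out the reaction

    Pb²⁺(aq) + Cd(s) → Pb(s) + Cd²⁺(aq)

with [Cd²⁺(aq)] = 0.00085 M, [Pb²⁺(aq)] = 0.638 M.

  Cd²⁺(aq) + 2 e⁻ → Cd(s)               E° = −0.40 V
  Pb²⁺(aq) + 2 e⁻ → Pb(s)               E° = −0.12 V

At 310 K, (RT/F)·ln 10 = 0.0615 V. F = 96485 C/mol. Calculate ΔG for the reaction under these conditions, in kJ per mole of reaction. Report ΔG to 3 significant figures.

With Pb²⁺/Pb reduced at the cathode, E°cell = −0.12 − (−0.40) = +0.28 V and n = 2.
Here Q = [Cd²⁺(aq)] / [Pb²⁺(aq)] = 0.00133 (log Q = −2.875), giving E = +0.28 − (0.0615/2)·(−2.875) = +0.3684 V.
Then ΔG = −nFE = −2 × 96485 × +0.3684 J/mol = −71.1 kJ/mol.

−71.1 kJ/mol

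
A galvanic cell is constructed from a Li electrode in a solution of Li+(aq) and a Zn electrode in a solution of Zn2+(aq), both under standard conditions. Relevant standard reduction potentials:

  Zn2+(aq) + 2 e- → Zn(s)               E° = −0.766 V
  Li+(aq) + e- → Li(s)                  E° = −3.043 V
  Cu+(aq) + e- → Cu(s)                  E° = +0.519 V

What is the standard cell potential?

+2.277 V

Of the two couples in this cell, the one with the more positive reduction potential is reduced at the cathode: here that is Zn²⁺/Zn (−0.766 V); Li⁺/Li (−3.043 V) is the anode.
E°cell = E°(cathode) − E°(anode) = −0.766 − (−3.043) = +2.277 V.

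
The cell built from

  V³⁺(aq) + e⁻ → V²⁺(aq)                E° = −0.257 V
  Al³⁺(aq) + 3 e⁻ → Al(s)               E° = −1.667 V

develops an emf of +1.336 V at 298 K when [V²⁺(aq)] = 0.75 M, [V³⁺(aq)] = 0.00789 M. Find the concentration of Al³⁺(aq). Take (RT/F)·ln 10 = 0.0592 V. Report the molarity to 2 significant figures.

0.0065 M

V³⁺/V²⁺ is the cathode (higher E°); E°cell = −0.257 − (−1.667) = +1.410 V with n = 3.
Since E = E° − (0.0592/n)·log Q, log Q = n(E° − E)/0.0592 = 3.750.
For 3 V³⁺(aq) + Al(s) → 3 V²⁺(aq) + Al³⁺(aq), the reaction quotient is Q = ([V²⁺(aq)]^3·[Al³⁺(aq)]) / [V³⁺(aq)]^3.
Isolating [Al³⁺(aq)] in Q = 10^{3.750} yields log [Al³⁺(aq)] = −2.184, i.e. 0.0065 M.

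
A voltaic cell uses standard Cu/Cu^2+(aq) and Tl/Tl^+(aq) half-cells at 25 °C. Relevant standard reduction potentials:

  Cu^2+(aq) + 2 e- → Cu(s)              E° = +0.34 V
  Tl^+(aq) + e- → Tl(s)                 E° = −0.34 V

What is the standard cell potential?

The Cu²⁺/Cu couple has the higher E°, so Cu ion is reduced (cathode) and Tl is oxidized (anode).
E°cell = E°(cathode) − E°(anode) = +0.34 − (−0.34) = +0.68 V.

+0.68 V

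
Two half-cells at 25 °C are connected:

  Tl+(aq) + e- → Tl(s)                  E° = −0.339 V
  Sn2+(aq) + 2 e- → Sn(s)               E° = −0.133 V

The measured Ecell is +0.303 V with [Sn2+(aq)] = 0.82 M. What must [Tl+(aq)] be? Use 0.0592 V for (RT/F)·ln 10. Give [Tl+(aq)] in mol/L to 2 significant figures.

0.021 M

With Sn²⁺/Sn at the cathode and Tl⁺/Tl at the anode, E°cell = −0.133 − (−0.339) = +0.206 V (n = 2).
Rearranging E = E° − (0.0592/n)·log Q gives log Q = 2(+0.206 − (+0.303))/0.0592 = −3.277.
For Sn2+(aq) + 2 Tl(s) → Sn(s) + 2 Tl+(aq), the reaction quotient is Q = [Tl+(aq)]^2 / [Sn2+(aq)].
Substituting the known concentrations and solving, log [Tl+(aq)] = −1.682 and [Tl+(aq)] = 0.021 M.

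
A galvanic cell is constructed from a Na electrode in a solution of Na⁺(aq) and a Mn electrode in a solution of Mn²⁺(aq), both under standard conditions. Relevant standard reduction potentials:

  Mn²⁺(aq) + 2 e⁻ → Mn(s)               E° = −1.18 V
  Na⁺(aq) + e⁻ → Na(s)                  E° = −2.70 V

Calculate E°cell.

Of the two couples in this cell, the one with the more positive reduction potential is reduced at the cathode: here that is Mn²⁺/Mn (−1.18 V); Na⁺/Na (−2.70 V) is the anode.
E°cell = E°(cathode) − E°(anode) = −1.18 − (−2.70) = +1.52 V.

+1.52 V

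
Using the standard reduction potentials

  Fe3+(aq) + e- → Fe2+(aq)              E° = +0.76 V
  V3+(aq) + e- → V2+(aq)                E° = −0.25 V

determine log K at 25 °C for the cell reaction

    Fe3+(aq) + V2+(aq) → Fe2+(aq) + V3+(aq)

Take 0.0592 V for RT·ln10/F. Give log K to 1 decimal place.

log K = 17.1

The Fe³⁺/Fe²⁺ couple is reduced (cathode); E°cell = +0.76 − (−0.25) = +1.01 V with n = 1.
At equilibrium E = 0, so log K = nE°cell / 0.0592 = (1)(+1.01) / 0.0592 = 17.1.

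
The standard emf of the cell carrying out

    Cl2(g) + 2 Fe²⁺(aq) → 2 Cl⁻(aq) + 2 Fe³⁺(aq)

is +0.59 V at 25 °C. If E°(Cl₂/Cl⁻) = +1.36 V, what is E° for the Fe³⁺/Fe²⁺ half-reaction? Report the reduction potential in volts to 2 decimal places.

In the reaction as written the Cl₂/Cl⁻ couple is reduced (cathode) and Fe³⁺/Fe²⁺ is oxidized (anode), so E°cell = E°(Cl₂/Cl⁻) − E°(Fe³⁺/Fe²⁺).
E°(Fe³⁺/Fe²⁺) = E°(cathode) − E°cell = +1.36 − (+0.59) = +0.77 V.

+0.77 V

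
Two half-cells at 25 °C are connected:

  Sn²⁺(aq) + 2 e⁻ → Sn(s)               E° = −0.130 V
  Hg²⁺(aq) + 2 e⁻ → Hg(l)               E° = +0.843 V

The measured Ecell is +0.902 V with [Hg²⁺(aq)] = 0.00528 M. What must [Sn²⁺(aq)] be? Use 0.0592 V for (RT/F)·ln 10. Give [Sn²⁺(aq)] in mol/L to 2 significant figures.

Hg²⁺/Hg is the cathode (higher E°); E°cell = +0.843 − (−0.130) = +0.973 V with n = 2.
Since E = E° − (0.0592/n)·log Q, log Q = n(E° − E)/0.0592 = 2.399.
The balanced reaction is Hg²⁺(aq) + Sn(s) → Hg(l) + Sn²⁺(aq), so Q = [Sn²⁺(aq)] / [Hg²⁺(aq)].
Isolating [Sn²⁺(aq)] in Q = 10^{2.399} yields log [Sn²⁺(aq)] = 0.122, i.e. 1.3 M.

1.3 M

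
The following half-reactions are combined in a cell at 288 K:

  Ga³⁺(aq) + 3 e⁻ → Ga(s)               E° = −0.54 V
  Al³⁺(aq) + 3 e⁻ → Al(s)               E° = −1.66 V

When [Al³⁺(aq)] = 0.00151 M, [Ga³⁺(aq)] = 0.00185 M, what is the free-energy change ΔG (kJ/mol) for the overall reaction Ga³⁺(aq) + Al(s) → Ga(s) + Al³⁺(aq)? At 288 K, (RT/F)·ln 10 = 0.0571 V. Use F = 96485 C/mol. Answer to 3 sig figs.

−325 kJ/mol

With Ga³⁺/Ga reduced at the cathode, E°cell = −0.54 − (−1.66) = +1.12 V and n = 3.
Here Q = [Al³⁺(aq)] / [Ga³⁺(aq)] = 0.816 (log Q = −0.088), giving E = +1.12 − (0.0571/3)·(−0.088) = +1.1217 V.
ΔG = −nFE = −(3)(96485)(+1.1217) J/mol = −325 kJ/mol.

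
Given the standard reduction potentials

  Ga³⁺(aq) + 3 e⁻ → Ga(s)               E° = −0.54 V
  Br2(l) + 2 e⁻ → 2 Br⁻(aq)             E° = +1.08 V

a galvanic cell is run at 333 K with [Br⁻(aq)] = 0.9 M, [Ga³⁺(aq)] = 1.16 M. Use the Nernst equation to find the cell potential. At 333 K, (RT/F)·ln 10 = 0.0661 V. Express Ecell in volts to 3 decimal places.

+1.622 V

Br₂/Br⁻ is reduced (cathode, E° = +1.08 V) and Ga³⁺/Ga is oxidized (anode).
E°cell = +1.08 − (−0.54) = +1.62 V, with n = 6 electrons transferred.
Balancing gives 3 Br2(l) + 2 Ga(s) → 6 Br⁻(aq) + 2 Ga³⁺(aq); hence Q = [Br⁻(aq)]^6·[Ga³⁺(aq)]^2 = 0.715 (log Q = −0.146).
Applying E = E° − (RT ln10/nF)·log Q gives +1.62 − (0.0661/6)(−0.146) = +1.622 V.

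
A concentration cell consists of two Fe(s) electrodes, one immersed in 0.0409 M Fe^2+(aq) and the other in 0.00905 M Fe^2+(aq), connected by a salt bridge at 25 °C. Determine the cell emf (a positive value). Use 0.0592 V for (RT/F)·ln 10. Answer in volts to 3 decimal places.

0.019 V

For a concentration cell E°cell = 0, since both electrodes use the same couple.
The compartment with the higher Fe^2+(aq) concentration (0.0409 M) acts as the cathode; ions are reduced there and produced at the dilute (0.00905 M) anode.
With n = 2, Ecell = −(0.0592/2)·log([dilute]/[conc]) = −(0.0592/2)·log(0.00905/0.0409) = +0.019 V.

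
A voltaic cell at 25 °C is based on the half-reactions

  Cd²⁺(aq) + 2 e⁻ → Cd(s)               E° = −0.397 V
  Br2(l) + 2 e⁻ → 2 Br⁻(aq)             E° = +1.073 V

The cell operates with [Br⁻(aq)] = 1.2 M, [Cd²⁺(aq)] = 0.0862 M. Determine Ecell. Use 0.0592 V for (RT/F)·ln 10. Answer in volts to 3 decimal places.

Br₂/Br⁻ is reduced (cathode, E° = +1.073 V) and Cd²⁺/Cd is oxidized (anode).
E°cell = E°cat − E°an = +1.073 − (−0.397) = +1.470 V; n = 2.
Balancing gives Br2(l) + Cd(s) → 2 Br⁻(aq) + Cd²⁺(aq); hence Q = [Br⁻(aq)]^2·[Cd²⁺(aq)] = 0.124 (log Q = −0.906).
Applying E = E° − (RT ln10/nF)·log Q gives +1.470 − (0.0592/2)(−0.906) = +1.497 V.

+1.497 V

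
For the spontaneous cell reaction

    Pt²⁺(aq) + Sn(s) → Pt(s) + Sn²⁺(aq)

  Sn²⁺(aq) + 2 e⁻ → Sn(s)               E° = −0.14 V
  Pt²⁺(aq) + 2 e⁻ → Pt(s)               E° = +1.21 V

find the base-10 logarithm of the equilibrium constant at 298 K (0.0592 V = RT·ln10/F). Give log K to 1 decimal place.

The Pt²⁺/Pt couple is reduced (cathode); E°cell = +1.21 − (−0.14) = +1.35 V with n = 2.
At equilibrium E = 0, so log K = nE°cell / 0.0592 = (2)(+1.35) / 0.0592 = 45.6.

log K = 45.6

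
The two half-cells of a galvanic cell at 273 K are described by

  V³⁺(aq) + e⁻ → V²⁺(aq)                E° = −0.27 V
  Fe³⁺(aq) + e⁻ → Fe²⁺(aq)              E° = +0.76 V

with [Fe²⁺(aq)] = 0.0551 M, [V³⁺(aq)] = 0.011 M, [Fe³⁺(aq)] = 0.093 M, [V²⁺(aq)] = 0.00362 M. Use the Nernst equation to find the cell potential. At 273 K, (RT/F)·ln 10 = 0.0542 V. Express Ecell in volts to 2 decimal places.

Fe³⁺/Fe²⁺ is reduced (cathode, E° = +0.76 V) and V³⁺/V²⁺ is oxidized (anode).
The standard potential is +0.76 − (−0.27) = +1.03 V and the balanced reaction transfers n = 1 electron.
For the overall reaction Fe³⁺(aq) + V²⁺(aq) → Fe²⁺(aq) + V³⁺(aq), Q = ([Fe²⁺(aq)]·[V³⁺(aq)]) / ([Fe³⁺(aq)]·[V²⁺(aq)]) = 1.8, giving log Q = 0.255.
Applying E = E° − (RT ln10/nF)·log Q gives +1.03 − (0.0542/1)(0.255) = +1.02 V.

+1.02 V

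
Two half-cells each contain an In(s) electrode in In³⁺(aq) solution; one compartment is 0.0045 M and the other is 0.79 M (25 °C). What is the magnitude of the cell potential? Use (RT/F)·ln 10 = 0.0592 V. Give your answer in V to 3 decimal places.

0.044 V

For a concentration cell E°cell = 0, since both electrodes use the same couple.
The compartment with the higher In³⁺(aq) concentration (0.79 M) acts as the cathode; ions are reduced there and produced at the dilute (0.0045 M) anode.
With n = 3, Ecell = −(0.0592/3)·log([dilute]/[conc]) = −(0.0592/3)·log(0.0045/0.79) = +0.044 V.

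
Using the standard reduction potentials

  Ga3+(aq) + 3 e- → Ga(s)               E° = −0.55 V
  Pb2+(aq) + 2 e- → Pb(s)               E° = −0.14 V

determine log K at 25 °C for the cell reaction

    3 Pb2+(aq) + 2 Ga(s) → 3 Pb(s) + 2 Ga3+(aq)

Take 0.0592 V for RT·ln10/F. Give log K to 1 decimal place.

The Pb²⁺/Pb couple is reduced (cathode); E°cell = −0.14 − (−0.55) = +0.41 V with n = 6.
At equilibrium E = 0, so log K = nE°cell / 0.0592 = (6)(+0.41) / 0.0592 = 41.6.

log K = 41.6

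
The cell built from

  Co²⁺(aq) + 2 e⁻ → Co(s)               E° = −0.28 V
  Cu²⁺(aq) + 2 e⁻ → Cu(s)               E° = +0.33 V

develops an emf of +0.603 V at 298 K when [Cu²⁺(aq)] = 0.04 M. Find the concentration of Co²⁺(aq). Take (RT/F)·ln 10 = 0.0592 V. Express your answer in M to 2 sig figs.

0.069 M

With Cu²⁺/Cu at the cathode and Co²⁺/Co at the anode, E°cell = +0.33 − (−0.28) = +0.61 V (n = 2).
From the Nernst equation, log Q = n(E° − E)/0.0592 = 2·(+0.61 − (+0.603))/0.0592 = 0.236.
For Cu²⁺(aq) + Co(s) → Cu(s) + Co²⁺(aq), the reaction quotient is Q = [Co²⁺(aq)] / [Cu²⁺(aq)].
Substituting the known concentrations and solving, log [Co²⁺(aq)] = −1.162 and [Co²⁺(aq)] = 0.069 M.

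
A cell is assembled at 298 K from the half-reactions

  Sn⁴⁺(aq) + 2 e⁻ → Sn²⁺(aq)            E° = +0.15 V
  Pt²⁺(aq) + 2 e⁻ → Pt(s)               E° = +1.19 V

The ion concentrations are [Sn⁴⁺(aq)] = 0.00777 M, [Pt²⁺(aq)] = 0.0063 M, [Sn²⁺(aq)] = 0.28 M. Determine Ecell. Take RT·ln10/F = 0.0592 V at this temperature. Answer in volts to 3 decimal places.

+1.021 V

Pt²⁺/Pt is reduced (cathode, E° = +1.19 V) and Sn⁴⁺/Sn²⁺ is oxidized (anode).
E°cell = E°cat − E°an = +1.19 − (+0.15) = +1.04 V; n = 2.
The balanced reaction is Pt²⁺(aq) + Sn²⁺(aq) → Pt(s) + Sn⁴⁺(aq), so Q = [Sn⁴⁺(aq)] / ([Pt²⁺(aq)]·[Sn²⁺(aq)]) = 4.4 and log Q = 0.644.
E = E° − (0.0592/n)·log Q = +1.04 − (0.0592/2)(0.644) = +1.021 V.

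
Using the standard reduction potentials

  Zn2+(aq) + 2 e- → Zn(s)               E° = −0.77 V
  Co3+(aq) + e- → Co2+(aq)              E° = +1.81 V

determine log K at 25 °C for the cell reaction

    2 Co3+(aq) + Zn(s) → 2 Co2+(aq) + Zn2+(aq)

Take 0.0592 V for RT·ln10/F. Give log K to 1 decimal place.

The Co³⁺/Co²⁺ couple is reduced (cathode); E°cell = +1.81 − (−0.77) = +2.58 V with n = 2.
At equilibrium E = 0, so log K = nE°cell / 0.0592 = (2)(+2.58) / 0.0592 = 87.2.

log K = 87.2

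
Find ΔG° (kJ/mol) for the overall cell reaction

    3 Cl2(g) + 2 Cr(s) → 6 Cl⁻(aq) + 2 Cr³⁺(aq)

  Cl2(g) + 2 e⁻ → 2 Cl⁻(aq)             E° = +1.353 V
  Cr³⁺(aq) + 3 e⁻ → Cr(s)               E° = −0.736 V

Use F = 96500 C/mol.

In the reaction as written Cl2(g) is reduced, so the Cl₂/Cl⁻ couple is the cathode and Cr³⁺/Cr is the anode.
E°cell = +1.353 − (−0.736) = +2.089 V; balancing electrons gives n = 6.
ΔG° = −nFE°cell = −(6)(96500)(+2.089) J/mol = −1210 kJ/mol.

−1210 kJ/mol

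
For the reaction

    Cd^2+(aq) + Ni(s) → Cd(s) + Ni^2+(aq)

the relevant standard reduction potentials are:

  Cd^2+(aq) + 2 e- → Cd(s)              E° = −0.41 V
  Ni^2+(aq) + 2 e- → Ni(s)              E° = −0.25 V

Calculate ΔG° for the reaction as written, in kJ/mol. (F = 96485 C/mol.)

+30.9 kJ/mol

In the reaction as written Cd^2+(aq) is reduced, so the Cd²⁺/Cd couple is the cathode and Ni²⁺/Ni is the anode.
E°cell = −0.41 − (−0.25) = −0.16 V; balancing electrons gives n = 2.
ΔG° = −nFE°cell = −(2)(96485)(−0.16) J/mol = +30.9 kJ/mol.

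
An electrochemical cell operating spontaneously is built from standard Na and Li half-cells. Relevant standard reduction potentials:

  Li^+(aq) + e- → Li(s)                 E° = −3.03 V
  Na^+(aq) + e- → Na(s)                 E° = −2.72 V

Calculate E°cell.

Of the two couples in this cell, the one with the more positive reduction potential is reduced at the cathode: here that is Na⁺/Na (−2.72 V); Li⁺/Li (−3.03 V) is the anode.
E°cell = E°(cathode) − E°(anode) = −2.72 − (−3.03) = +0.31 V.

+0.31 V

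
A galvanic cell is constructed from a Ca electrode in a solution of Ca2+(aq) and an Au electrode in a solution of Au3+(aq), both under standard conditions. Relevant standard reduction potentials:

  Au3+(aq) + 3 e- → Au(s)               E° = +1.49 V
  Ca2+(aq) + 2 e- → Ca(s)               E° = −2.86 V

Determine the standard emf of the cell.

+4.35 V

Of the two couples in this cell, the one with the more positive reduction potential is reduced at the cathode: here that is Au³⁺/Au (+1.49 V); Ca²⁺/Ca (−2.86 V) is the anode.
E°cell = E°(cathode) − E°(anode) = +1.49 − (−2.86) = +4.35 V.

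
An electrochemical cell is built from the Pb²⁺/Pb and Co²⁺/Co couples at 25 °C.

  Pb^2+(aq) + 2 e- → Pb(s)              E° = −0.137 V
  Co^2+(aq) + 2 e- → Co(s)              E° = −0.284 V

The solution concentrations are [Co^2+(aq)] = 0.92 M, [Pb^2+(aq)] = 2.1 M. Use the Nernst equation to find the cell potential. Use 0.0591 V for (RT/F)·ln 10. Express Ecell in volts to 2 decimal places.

Since E°(Pb²⁺/Pb) > E°(Co²⁺/Co), Pb²⁺/Pb serves as the cathode.
E°cell = E°cat − E°an = −0.137 − (−0.284) = +0.147 V; n = 2.
The balanced reaction is Pb^2+(aq) + Co(s) → Pb(s) + Co^2+(aq), so Q = [Co^2+(aq)] / [Pb^2+(aq)] = 0.438 and log Q = −0.358.
Applying E = E° − (RT ln10/nF)·log Q gives +0.147 − (0.0591/2)(−0.358) = +0.16 V.

+0.16 V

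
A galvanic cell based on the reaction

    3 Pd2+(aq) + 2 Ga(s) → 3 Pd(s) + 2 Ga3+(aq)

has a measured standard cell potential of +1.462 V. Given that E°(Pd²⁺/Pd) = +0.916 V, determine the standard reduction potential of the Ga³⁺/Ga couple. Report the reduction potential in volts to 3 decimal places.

−0.546 V

In the reaction as written the Pd²⁺/Pd couple is reduced (cathode) and Ga³⁺/Ga is oxidized (anode), so E°cell = E°(Pd²⁺/Pd) − E°(Ga³⁺/Ga).
E°(Ga³⁺/Ga) = E°(cathode) − E°cell = +0.916 − (+1.462) = −0.546 V.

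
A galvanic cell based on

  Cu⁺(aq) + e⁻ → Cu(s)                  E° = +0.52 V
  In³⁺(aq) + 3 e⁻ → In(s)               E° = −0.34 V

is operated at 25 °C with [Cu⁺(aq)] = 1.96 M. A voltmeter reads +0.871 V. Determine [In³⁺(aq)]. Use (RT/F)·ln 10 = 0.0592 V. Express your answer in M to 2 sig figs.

Cu⁺/Cu is the cathode (higher E°); E°cell = +0.52 − (−0.34) = +0.86 V with n = 3.
From the Nernst equation, log Q = n(E° − E)/0.0592 = 3·(+0.86 − (+0.871))/0.0592 = −0.557.
For 3 Cu⁺(aq) + In(s) → 3 Cu(s) + In³⁺(aq), the reaction quotient is Q = [In³⁺(aq)] / [Cu⁺(aq)]^3.
Isolating [In³⁺(aq)] in Q = 10^{−0.557} yields log [In³⁺(aq)] = 0.320, i.e. 2.1 M.

2.1 M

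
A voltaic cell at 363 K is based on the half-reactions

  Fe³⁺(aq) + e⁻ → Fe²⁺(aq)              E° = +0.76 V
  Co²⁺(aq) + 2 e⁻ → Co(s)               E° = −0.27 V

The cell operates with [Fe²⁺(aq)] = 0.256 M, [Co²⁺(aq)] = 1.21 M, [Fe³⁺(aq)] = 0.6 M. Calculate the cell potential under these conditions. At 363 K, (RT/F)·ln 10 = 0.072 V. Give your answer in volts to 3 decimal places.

Since E°(Fe³⁺/Fe²⁺) > E°(Co²⁺/Co), Fe³⁺/Fe²⁺ serves as the cathode.
The standard potential is +0.76 − (−0.27) = +1.03 V and the balanced reaction transfers n = 2 electrons.
The balanced reaction is 2 Fe³⁺(aq) + Co(s) → 2 Fe²⁺(aq) + Co²⁺(aq), so Q = ([Fe²⁺(aq)]^2·[Co²⁺(aq)]) / [Fe³⁺(aq)]^2 = 0.22 and log Q = −0.657.
Applying E = E° − (RT ln10/nF)·log Q gives +1.03 − (0.072/2)(−0.657) = +1.054 V.

+1.054 V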